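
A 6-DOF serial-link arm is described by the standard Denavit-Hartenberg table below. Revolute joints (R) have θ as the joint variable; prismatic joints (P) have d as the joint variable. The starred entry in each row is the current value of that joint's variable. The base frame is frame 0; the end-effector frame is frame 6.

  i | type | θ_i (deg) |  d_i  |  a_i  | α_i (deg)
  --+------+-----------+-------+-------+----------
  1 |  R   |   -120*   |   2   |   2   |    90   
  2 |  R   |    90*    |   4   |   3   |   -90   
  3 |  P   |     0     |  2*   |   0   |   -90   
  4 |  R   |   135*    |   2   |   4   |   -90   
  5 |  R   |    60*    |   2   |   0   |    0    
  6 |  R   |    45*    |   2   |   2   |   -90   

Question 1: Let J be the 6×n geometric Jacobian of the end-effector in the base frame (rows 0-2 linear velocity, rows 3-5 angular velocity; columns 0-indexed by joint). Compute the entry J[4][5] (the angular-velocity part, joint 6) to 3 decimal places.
axis z_5 = (0.3536,0.6124,-0.7071); lever o_n−o_5 = (-0.7829,2.5077,-1.0482)
cross product → J_v[:, 5] = (1.1313,0.9242,1.3660)
J_ω[:, 5] = z_5
entry J[4][5] = 0.6124

0.612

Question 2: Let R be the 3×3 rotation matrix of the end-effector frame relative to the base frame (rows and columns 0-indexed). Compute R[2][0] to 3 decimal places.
End-effector x-axis (col 0 of R) = (-0.7450,0.6415,0.1830)
R[2][0] = 0.1830

0.183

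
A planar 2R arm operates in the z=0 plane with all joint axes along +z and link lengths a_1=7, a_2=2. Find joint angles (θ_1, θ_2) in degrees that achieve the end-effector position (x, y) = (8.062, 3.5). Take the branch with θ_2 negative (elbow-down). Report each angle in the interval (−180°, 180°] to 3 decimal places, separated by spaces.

30.003 -30.012

cos θ_2 = (77.2458−7²−2²)/(2·7·2) = 0.8659; θ_2 = -30.0117° (elbow-down)
β = atan2(3.5000,8.0620) = 23.4674°; ψ = atan2(-1.0004,8.7318) = -6.5355°
θ_1 = β − ψ = 30.0029°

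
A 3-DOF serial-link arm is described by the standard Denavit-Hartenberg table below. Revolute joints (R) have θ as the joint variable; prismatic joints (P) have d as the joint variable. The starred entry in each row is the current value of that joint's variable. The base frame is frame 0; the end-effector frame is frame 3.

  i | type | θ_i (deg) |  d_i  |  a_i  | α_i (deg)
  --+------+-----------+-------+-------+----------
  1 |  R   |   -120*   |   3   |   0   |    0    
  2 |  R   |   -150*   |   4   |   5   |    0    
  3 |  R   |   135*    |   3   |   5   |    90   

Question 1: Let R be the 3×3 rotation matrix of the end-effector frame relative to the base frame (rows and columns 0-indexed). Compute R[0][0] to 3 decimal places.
End-effector x-axis (col 0 of R) = (-0.7071,-0.7071,0.0000)
R[0][0] = -0.7071

-0.707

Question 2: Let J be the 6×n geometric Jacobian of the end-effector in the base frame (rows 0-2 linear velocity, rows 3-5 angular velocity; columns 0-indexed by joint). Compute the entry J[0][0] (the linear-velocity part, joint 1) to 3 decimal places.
axis z_0 = ẑ; lever o_n−o_0 = (-3.5355,1.4645,10.0000)
cross product → J_v[:, 0] = (-1.4645,-3.5355,0.0000)
J_ω[:, 0] = z_0
entry J[0][0] = -1.4645

-1.464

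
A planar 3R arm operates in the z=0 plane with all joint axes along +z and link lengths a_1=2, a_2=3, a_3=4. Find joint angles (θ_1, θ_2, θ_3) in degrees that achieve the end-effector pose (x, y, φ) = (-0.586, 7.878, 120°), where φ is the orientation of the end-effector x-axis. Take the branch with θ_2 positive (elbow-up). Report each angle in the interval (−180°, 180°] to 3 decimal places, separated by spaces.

44.987 45.023 29.990

wrist centre = target − a_3·(cos φ, sin φ) = (1.4140, 4.4139)
cos θ_2 = (21.4819−2²−3²)/(2·2·3) = 0.7068; θ_2 = 45.0229° (elbow-up)
β = atan2(4.4139,1.4140) = 72.2370°; ψ = atan2(2.1222,4.1205) = 27.2498°
θ_1 = β − ψ = 44.9872°
θ_3 = φ − θ_1 − θ_2 = 29.9899° (wrapped to (-180°,180°])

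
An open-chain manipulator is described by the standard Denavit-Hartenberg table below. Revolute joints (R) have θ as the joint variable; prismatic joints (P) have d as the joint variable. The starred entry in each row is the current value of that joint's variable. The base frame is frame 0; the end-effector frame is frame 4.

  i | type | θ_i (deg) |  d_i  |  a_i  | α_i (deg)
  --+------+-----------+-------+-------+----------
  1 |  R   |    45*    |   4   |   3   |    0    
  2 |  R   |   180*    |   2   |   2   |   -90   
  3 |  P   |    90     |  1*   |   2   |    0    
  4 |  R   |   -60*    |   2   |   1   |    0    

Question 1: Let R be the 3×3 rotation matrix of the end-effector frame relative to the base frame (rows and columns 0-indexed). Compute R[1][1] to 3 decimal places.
0.354

End-effector y-axis (col 1 of R) = (0.3536,0.3536,-0.8660)
R[1][1] = 0.3536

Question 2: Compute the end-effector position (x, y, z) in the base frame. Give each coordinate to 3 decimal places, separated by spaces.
2.216 -2.027 3.500

after link 1: o_1 = (2.1213, 2.1213, 4.0000)
after link 2: o_2 = (0.7071, 0.7071, 6.0000)
after link 3: o_3 = (1.4142, -0.0000, 4.0000)
after link 4: o_4 = (2.2161, -2.0266, 3.5000)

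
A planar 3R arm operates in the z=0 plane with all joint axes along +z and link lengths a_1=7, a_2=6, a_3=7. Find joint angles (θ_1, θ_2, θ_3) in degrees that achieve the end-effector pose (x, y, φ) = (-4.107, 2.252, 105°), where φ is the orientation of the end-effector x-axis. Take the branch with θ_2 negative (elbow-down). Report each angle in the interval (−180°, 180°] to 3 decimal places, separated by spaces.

-59.996 -134.999 -60.004

wrist centre = target − a_3·(cos φ, sin φ) = (-2.2953, -4.5095)
cos θ_2 = (25.6037−7²−6²)/(2·7·6) = -0.7071; θ_2 = -134.9994° (elbow-down)
β = atan2(-4.5095,-2.2953) = -116.9755°; ψ = atan2(-4.2427,2.7574) = -56.9794°
θ_1 = β − ψ = -59.9961°
θ_3 = φ − θ_1 − θ_2 = -60.0045° (wrapped to (-180°,180°])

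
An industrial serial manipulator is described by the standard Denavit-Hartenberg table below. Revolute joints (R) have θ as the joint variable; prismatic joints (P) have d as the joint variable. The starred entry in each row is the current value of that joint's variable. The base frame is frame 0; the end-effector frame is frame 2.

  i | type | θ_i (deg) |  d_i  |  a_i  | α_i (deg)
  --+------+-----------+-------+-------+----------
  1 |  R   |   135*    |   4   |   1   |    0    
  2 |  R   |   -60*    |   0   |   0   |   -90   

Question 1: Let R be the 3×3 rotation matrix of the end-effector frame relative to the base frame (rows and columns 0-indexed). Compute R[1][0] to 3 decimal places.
0.966

End-effector x-axis (col 0 of R) = (0.2588,0.9659,0.0000)
R[1][0] = 0.9659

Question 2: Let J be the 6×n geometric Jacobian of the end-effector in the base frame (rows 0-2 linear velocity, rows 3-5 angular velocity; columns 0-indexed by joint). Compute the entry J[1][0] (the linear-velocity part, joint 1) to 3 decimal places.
-0.707

axis z_0 = ẑ; lever o_n−o_0 = (-0.7071,0.7071,4.0000)
cross product → J_v[:, 0] = (-0.7071,-0.7071,0.0000)
J_ω[:, 0] = z_0
entry J[1][0] = -0.7071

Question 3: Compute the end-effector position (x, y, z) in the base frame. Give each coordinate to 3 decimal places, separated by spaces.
-0.707 0.707 4.000

after link 1: o_1 = (-0.7071, 0.7071, 4.0000)
after link 2: o_2 = (-0.7071, 0.7071, 4.0000)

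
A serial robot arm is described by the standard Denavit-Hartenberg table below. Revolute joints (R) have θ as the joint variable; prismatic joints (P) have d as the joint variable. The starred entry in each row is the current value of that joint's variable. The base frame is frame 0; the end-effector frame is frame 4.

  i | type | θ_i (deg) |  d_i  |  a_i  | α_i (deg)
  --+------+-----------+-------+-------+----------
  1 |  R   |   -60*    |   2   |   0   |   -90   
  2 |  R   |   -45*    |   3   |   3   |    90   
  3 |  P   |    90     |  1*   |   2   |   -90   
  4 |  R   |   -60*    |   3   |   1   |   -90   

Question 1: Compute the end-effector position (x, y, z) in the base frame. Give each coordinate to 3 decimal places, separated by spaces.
4.103 3.893 3.319

after link 1: o_1 = (0.0000, 0.0000, 2.0000)
after link 2: o_2 = (3.6587, -0.3371, 4.1213)
after link 3: o_3 = (5.0372, 1.2753, 4.8284)
after link 4: o_4 = (4.1034, 3.8927, 3.3195)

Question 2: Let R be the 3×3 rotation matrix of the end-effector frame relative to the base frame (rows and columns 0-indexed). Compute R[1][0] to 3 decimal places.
End-effector x-axis (col 0 of R) = (0.1268,0.7803,0.6124)
R[1][0] = 0.7803

0.780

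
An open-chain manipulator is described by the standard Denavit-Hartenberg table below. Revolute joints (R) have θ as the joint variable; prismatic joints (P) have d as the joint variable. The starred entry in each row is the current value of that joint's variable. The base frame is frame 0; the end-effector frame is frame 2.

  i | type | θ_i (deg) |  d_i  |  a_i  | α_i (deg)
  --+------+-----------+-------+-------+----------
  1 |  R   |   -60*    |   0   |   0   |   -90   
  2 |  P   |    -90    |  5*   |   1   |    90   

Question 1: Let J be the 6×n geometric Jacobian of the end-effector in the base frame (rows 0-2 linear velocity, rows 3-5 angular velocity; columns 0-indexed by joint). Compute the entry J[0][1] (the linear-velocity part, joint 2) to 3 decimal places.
prismatic axis z_1 = (0.8660,0.5000,0.0000)
J_v[:, 1] = z_1; J_ω[:, 1] = (0,0,0)
entry J[0][1] = 0.8660

0.866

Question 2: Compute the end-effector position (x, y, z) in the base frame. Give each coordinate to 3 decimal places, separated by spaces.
after link 1: o_1 = (0.0000, 0.0000, 0.0000)
after link 2: o_2 = (4.3301, 2.5000, 1.0000)

4.330 2.500 1.000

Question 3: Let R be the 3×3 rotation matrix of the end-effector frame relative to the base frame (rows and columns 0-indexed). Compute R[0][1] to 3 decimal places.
0.866

End-effector y-axis (col 1 of R) = (0.8660,0.5000,0.0000)
R[0][1] = 0.8660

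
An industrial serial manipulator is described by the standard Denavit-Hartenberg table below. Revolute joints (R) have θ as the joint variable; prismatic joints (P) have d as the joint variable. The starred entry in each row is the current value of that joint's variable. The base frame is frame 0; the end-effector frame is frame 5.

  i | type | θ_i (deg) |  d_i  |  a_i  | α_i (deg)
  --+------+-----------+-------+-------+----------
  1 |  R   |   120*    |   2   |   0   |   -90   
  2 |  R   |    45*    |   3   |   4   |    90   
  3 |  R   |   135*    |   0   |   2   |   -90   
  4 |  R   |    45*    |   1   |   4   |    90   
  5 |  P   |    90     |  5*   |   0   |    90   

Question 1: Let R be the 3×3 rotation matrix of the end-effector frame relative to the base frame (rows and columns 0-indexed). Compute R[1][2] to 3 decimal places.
End-effector z-axis (col 2 of R) = (-0.0062,-0.9892,-0.1464)
R[1][2] = -0.9892

-0.989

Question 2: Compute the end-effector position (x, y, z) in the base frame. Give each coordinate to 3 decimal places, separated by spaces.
after link 1: o_1 = (0.0000, 0.0000, 2.0000)
after link 2: o_2 = (-4.0123, 0.9495, -0.8284)
after link 3: o_3 = (-4.7370, -0.6236, 0.1716)
after link 4: o_4 = (-3.8996, -4.6599, 0.0858)
after link 5: o_5 = (-6.4308, -5.2758, 4.3536)

-6.431 -5.276 4.354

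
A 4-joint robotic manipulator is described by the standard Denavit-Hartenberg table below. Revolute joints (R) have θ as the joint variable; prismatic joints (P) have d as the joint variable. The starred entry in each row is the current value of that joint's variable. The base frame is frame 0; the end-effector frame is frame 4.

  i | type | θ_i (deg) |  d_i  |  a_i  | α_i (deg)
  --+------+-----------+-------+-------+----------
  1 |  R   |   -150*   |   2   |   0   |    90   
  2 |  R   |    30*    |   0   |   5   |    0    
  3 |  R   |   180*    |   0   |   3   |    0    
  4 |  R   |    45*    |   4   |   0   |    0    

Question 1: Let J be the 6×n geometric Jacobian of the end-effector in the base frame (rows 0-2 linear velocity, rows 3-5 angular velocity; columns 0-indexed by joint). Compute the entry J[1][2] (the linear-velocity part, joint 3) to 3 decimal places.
-0.750

axis z_2 = (-0.5000,0.8660,0.0000); lever o_n−o_2 = (0.2500,4.7631,-1.5000)
cross product → J_v[:, 2] = (-1.2990,-0.7500,-2.5981)
J_ω[:, 2] = z_2
entry J[1][2] = -0.7500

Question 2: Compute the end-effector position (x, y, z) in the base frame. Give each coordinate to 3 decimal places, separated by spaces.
-3.500 2.598 3.000

after link 1: o_1 = (0.0000, 0.0000, 2.0000)
after link 2: o_2 = (-3.7500, -2.1651, 4.5000)
after link 3: o_3 = (-1.5000, -0.8660, 3.0000)
after link 4: o_4 = (-3.5000, 2.5981, 3.0000)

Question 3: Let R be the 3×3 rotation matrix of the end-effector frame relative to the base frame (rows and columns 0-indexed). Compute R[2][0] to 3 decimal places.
-0.966

End-effector x-axis (col 0 of R) = (0.2241,0.1294,-0.9659)
R[2][0] = -0.9659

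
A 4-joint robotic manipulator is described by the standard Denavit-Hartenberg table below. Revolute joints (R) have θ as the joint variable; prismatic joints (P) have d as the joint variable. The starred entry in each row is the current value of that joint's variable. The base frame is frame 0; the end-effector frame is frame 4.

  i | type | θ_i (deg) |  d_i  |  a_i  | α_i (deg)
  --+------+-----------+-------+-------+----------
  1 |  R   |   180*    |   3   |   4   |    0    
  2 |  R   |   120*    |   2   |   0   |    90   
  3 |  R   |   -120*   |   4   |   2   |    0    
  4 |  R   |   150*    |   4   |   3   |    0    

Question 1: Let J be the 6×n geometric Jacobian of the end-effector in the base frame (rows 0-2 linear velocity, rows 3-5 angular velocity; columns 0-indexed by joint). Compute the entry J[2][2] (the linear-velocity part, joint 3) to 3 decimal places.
axis z_2 = (-0.8660,-0.5000,0.0000); lever o_n−o_2 = (-6.1292,-5.3840,-0.2321)
cross product → J_v[:, 2] = (0.1160,-0.2010,1.5981)
J_ω[:, 2] = z_2
entry J[2][2] = 1.5981

1.598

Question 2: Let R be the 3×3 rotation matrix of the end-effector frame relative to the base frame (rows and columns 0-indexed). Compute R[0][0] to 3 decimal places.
End-effector x-axis (col 0 of R) = (0.4330,-0.7500,0.5000)
R[0][0] = 0.4330

0.433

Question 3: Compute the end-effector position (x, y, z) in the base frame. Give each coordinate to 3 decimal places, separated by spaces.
-10.129 -5.384 4.768

after link 1: o_1 = (-4.0000, 0.0000, 3.0000)
after link 2: o_2 = (-4.0000, 0.0000, 5.0000)
after link 3: o_3 = (-7.9641, -1.1340, 3.2679)
after link 4: o_4 = (-10.1292, -5.3840, 4.7679)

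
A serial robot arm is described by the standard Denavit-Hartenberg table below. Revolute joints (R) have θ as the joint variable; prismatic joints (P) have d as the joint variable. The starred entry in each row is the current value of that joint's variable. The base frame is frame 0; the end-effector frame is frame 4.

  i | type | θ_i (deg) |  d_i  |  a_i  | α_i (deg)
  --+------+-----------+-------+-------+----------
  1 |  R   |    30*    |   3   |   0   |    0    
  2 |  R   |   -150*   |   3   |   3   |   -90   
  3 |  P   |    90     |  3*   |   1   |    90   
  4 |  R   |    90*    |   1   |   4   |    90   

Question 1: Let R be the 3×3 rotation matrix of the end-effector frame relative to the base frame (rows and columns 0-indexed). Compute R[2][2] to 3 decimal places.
End-effector z-axis (col 2 of R) = (-0.0000,-0.0000,-1.0000)
R[2][2] = -1.0000

-1.000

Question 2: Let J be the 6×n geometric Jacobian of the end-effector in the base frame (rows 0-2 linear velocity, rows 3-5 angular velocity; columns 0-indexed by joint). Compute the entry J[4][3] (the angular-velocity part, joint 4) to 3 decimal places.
axis z_3 = (-0.5000,-0.8660,0.0000); lever o_n−o_3 = (2.9641,-2.8660,0.0000)
cross product → J_v[:, 3] = (0.0000,0.0000,4.0000)
J_ω[:, 3] = z_3
entry J[4][3] = -0.8660

-0.866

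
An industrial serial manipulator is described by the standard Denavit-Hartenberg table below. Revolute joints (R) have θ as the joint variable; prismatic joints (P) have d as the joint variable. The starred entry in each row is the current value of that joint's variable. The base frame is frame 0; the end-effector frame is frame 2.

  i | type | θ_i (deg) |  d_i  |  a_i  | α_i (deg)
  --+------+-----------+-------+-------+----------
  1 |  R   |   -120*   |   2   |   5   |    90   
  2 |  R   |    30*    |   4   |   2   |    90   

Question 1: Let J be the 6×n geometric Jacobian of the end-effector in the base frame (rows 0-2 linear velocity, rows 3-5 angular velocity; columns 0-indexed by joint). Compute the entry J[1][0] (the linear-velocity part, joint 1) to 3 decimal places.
axis z_0 = ẑ; lever o_n−o_0 = (-6.8301,-3.8301,3.0000)
cross product → J_v[:, 0] = (3.8301,-6.8301,0.0000)
J_ω[:, 0] = z_0
entry J[1][0] = -6.8301

-6.830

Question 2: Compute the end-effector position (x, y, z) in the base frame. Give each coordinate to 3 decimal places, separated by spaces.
after link 1: o_1 = (-2.5000, -4.3301, 2.0000)
after link 2: o_2 = (-6.8301, -3.8301, 3.0000)

-6.830 -3.830 3.000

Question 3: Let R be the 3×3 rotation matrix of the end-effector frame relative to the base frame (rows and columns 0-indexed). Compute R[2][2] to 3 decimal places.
-0.866

End-effector z-axis (col 2 of R) = (-0.2500,-0.4330,-0.8660)
R[2][2] = -0.8660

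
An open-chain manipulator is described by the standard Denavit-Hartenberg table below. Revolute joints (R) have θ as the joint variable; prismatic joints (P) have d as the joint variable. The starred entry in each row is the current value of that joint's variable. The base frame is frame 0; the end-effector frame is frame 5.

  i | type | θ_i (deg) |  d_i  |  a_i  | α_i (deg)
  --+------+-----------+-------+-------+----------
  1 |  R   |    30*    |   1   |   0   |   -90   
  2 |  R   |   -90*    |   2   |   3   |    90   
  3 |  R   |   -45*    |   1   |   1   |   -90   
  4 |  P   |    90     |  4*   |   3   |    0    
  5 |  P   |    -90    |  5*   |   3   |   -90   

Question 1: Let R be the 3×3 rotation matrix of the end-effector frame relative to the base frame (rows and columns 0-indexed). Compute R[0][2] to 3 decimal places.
End-effector z-axis (col 2 of R) = (0.8660,0.5000,0.0000)
R[0][2] = 0.8660

0.866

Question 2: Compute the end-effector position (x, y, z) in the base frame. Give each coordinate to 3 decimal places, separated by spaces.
-1.036 5.794 13.192

after link 1: o_1 = (0.0000, 0.0000, 1.0000)
after link 2: o_2 = (-1.0000, 1.7321, 4.0000)
after link 3: o_3 = (-1.5125, 0.6197, 4.7071)
after link 4: o_4 = (-0.3286, 4.5692, 7.5355)
after link 5: o_5 = (-1.0357, 5.7939, 13.1924)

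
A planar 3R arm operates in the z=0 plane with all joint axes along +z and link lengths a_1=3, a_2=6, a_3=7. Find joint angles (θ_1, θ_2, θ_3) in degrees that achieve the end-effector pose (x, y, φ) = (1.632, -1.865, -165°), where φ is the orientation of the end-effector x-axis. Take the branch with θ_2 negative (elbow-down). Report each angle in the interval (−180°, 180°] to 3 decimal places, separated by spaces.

wrist centre = target − a_3·(cos φ, sin φ) = (8.3935, -0.0533)
cos θ_2 = (70.4534−3²−6²)/(2·3·6) = 0.7070; θ_2 = -45.0056° (elbow-down)
β = atan2(-0.0533,8.3935) = -0.3636°; ψ = atan2(-4.2431,7.2422) = -30.3651°
θ_1 = β − ψ = 30.0015°
θ_3 = φ − θ_1 − θ_2 = -149.9959° (wrapped to (-180°,180°])

30.001 -45.006 -149.996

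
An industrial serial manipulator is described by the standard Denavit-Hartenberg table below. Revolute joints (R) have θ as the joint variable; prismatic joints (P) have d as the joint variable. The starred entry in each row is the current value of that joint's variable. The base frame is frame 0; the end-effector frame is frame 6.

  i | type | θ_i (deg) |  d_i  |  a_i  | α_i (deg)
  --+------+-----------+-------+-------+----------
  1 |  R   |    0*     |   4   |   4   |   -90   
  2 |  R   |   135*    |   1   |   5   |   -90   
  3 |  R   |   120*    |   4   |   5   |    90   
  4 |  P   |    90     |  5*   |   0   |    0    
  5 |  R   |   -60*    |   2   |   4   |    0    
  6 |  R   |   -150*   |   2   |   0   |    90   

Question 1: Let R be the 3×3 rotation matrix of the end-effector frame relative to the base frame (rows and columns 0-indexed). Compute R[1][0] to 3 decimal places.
End-effector x-axis (col 0 of R) = (0.4356,0.4330,-0.7891)
R[1][0] = 0.4330

0.433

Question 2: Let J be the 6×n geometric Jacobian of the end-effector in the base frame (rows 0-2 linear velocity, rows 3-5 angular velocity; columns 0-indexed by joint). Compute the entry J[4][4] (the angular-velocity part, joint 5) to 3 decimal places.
axis z_4 = (-0.6124,-0.5000,-0.6124); lever o_n−o_4 = (-2.6390,-5.0000,0.1895)
cross product → J_v[:, 4] = (-3.1566,1.7321,1.7424)
J_ω[:, 4] = z_4
entry J[4][4] = -0.5000

-0.500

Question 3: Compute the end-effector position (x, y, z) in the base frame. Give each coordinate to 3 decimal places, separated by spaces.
after link 1: o_1 = (4.0000, 0.0000, 4.0000)
after link 2: o_2 = (0.4645, 1.0000, 0.4645)
after link 3: o_3 = (-0.5962, -3.3301, 5.0607)
after link 4: o_4 = (-3.6581, -5.8301, 1.9988)
after link 5: o_5 = (-5.0723, -9.8301, 3.4130)
after link 6: o_6 = (-6.2970, -10.8301, 2.1883)

-6.297 -10.830 2.188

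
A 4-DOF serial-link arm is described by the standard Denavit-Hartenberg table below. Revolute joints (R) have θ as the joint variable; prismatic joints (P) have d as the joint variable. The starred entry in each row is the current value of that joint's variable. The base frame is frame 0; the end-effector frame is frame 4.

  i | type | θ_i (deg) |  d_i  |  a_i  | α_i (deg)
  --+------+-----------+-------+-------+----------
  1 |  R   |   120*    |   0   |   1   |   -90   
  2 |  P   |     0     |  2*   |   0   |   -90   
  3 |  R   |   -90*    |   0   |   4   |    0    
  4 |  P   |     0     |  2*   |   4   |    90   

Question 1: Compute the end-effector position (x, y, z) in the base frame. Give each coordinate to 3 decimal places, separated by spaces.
after link 1: o_1 = (-0.5000, 0.8660, 0.0000)
after link 2: o_2 = (-2.2321, -0.1340, 0.0000)
after link 3: o_3 = (-5.6962, -2.1340, 0.0000)
after link 4: o_4 = (-9.1603, -4.1340, -2.0000)

-9.160 -4.134 -2.000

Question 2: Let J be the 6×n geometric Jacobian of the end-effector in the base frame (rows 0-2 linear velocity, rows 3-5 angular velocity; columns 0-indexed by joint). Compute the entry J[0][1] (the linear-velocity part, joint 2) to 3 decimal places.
prismatic axis z_1 = (-0.8660,-0.5000,0.0000)
J_v[:, 1] = z_1; J_ω[:, 1] = (0,0,0)
entry J[0][1] = -0.8660

-0.866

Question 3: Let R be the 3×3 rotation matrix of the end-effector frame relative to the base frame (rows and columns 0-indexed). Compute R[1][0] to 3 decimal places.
End-effector x-axis (col 0 of R) = (-0.8660,-0.5000,0.0000)
R[1][0] = -0.5000

-0.500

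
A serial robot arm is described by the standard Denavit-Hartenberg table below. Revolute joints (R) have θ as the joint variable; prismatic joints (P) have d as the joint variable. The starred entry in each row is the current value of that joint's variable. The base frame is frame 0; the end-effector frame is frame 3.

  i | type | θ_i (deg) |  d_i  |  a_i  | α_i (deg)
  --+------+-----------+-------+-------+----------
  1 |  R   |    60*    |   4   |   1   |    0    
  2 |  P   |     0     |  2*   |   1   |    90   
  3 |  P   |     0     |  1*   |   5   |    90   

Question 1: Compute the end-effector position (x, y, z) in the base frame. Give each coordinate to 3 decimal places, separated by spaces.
4.366 5.562 6.000

after link 1: o_1 = (0.5000, 0.8660, 4.0000)
after link 2: o_2 = (1.0000, 1.7321, 6.0000)
after link 3: o_3 = (4.3660, 5.5622, 6.0000)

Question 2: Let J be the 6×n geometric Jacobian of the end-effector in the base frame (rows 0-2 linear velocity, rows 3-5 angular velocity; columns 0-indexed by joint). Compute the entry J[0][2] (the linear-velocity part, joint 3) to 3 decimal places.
prismatic axis z_2 = (0.8660,-0.5000,0.0000)
J_v[:, 2] = z_2; J_ω[:, 2] = (0,0,0)
entry J[0][2] = 0.8660

0.866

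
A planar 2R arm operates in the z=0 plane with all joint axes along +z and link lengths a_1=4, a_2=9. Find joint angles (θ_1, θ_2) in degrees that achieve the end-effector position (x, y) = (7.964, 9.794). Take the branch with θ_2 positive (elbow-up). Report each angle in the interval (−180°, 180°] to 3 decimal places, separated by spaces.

cos θ_2 = (159.3477−4²−9²)/(2·4·9) = 0.8659; θ_2 = 30.0097° (elbow-up)
β = atan2(9.7940,7.9640) = 50.8837°; ψ = atan2(4.5013,11.7935) = 20.8908°
θ_1 = β − ψ = 29.9929°

29.993 30.010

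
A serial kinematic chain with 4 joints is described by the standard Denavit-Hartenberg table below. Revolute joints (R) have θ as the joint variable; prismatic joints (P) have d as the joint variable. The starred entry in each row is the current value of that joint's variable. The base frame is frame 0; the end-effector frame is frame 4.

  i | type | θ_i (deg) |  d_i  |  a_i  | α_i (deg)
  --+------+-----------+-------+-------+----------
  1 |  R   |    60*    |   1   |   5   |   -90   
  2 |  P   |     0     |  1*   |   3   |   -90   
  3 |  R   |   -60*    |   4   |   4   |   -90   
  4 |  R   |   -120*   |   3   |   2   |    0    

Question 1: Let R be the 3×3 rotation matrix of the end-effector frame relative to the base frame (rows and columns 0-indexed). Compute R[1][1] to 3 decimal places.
0.750

End-effector y-axis (col 1 of R) = (-0.4330,0.7500,-0.5000)
R[1][1] = 0.7500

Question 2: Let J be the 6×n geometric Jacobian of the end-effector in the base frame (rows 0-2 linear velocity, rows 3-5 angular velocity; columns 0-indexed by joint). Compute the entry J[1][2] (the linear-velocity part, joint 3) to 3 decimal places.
axis z_2 = (-0.0000,0.0000,-1.0000); lever o_n−o_2 = (1.0981,4.0981,-5.7321)
cross product → J_v[:, 2] = (4.0981,-1.0981,-0.0000)
J_ω[:, 2] = z_2
entry J[1][2] = -1.0981

-1.098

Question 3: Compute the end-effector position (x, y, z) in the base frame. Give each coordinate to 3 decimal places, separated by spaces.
4.232 11.526 -4.732

after link 1: o_1 = (2.5000, 4.3301, 1.0000)
after link 2: o_2 = (3.1340, 7.4282, 1.0000)
after link 3: o_3 = (1.1340, 10.8923, -3.0000)
after link 4: o_4 = (4.2321, 11.5263, -4.7321)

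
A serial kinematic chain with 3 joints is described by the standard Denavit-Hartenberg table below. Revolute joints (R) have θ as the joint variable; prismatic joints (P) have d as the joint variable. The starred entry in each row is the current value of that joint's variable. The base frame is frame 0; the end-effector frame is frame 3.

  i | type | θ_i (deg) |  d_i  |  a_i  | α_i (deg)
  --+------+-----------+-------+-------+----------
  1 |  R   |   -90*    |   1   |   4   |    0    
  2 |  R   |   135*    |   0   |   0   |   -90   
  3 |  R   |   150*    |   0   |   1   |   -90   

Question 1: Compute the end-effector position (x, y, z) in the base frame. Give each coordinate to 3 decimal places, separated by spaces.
after link 1: o_1 = (0.0000, -4.0000, 1.0000)
after link 2: o_2 = (0.0000, -4.0000, 1.0000)
after link 3: o_3 = (-0.6124, -4.6124, 0.5000)

-0.612 -4.612 0.500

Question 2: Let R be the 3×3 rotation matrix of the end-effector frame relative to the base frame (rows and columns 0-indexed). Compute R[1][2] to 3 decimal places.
-0.354

End-effector z-axis (col 2 of R) = (-0.3536,-0.3536,0.8660)
R[1][2] = -0.3536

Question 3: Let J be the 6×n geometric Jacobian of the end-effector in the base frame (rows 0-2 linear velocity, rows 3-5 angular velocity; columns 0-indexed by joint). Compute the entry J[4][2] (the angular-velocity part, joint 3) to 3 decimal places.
0.707

axis z_2 = (-0.7071,0.7071,0.0000); lever o_n−o_2 = (-0.6124,-0.6124,-0.5000)
cross product → J_v[:, 2] = (-0.3536,-0.3536,0.8660)
J_ω[:, 2] = z_2
entry J[4][2] = 0.7071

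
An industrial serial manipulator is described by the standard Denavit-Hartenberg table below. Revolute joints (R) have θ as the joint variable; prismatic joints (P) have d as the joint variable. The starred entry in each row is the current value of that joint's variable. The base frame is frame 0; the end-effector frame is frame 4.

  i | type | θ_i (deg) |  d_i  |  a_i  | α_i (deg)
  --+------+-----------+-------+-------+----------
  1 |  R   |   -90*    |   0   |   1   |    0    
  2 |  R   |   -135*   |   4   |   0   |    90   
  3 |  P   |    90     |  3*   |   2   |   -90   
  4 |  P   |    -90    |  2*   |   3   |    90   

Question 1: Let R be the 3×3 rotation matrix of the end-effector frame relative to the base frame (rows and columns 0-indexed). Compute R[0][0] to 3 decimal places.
End-effector x-axis (col 0 of R) = (0.7071,0.7071,0.0000)
R[0][0] = 0.7071

0.707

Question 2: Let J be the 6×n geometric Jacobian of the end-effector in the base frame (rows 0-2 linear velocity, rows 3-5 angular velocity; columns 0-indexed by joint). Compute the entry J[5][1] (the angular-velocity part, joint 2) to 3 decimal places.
axis z_1 = (0.0000,0.0000,1.0000); lever o_n−o_1 = (5.6569,2.8284,6.0000)
cross product → J_v[:, 1] = (-2.8284,5.6569,0.0000)
J_ω[:, 1] = z_1
entry J[5][1] = 1.0000

1.000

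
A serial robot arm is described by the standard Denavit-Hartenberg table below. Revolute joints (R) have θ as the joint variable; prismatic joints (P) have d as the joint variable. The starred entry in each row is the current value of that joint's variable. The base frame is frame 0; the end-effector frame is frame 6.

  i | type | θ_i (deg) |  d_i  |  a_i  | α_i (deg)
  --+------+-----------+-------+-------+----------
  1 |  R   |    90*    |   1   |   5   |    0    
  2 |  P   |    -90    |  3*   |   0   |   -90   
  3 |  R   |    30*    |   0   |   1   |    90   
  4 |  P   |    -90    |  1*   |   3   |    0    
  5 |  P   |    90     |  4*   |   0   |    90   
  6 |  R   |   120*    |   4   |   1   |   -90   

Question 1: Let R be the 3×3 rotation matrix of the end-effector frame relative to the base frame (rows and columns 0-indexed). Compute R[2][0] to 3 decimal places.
End-effector x-axis (col 0 of R) = (0.0000,0.0000,1.0000)
R[2][0] = 1.0000

1.000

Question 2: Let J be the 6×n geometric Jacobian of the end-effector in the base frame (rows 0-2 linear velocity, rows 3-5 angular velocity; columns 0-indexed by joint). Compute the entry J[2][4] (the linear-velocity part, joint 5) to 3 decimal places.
0.866

prismatic axis z_4 = (0.5000,0.0000,0.8660)
J_v[:, 4] = z_4; J_ω[:, 4] = (0,0,0)
entry J[2][4] = 0.8660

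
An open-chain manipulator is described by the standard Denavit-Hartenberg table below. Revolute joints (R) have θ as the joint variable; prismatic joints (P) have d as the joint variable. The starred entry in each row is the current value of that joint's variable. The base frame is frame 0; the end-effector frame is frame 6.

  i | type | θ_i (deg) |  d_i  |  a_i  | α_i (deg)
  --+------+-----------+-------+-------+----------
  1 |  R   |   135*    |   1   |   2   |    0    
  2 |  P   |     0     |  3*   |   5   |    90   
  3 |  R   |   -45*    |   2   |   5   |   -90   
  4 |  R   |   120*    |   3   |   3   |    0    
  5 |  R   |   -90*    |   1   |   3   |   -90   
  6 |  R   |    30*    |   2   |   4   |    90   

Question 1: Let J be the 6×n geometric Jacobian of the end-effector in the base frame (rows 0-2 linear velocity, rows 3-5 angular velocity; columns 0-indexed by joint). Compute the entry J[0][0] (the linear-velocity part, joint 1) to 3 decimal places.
-6.066

axis z_0 = ẑ; lever o_n−o_0 = (-13.9318,6.0657,-0.3120)
cross product → J_v[:, 0] = (-6.0657,-13.9318,0.0000)
J_ω[:, 0] = z_0
entry J[0][0] = -6.0657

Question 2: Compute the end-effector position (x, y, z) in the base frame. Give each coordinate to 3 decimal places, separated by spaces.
-13.932 6.066 -0.312

after link 1: o_1 = (-1.4142, 1.4142, 1.0000)
after link 2: o_2 = (-4.9497, 4.9497, 4.0000)
after link 3: o_3 = (-6.0355, 8.8640, 0.4645)
after link 4: o_4 = (-8.6227, 7.7768, 3.6464)
after link 5: o_5 = (-11.4823, 8.5152, 2.5164)
after link 6: o_6 = (-13.9318, 6.0657, -0.3120)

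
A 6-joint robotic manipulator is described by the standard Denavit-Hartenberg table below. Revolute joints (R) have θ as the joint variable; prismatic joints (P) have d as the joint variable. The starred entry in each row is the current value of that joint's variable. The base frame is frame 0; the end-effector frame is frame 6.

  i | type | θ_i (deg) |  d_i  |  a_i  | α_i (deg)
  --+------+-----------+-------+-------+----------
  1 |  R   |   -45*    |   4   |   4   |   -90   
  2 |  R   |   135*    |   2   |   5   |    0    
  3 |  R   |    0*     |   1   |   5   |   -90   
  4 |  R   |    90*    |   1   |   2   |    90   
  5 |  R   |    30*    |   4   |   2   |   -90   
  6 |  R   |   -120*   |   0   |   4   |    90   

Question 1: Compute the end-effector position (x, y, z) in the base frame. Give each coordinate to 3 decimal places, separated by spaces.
-5.697 7.111 -7.642

after link 1: o_1 = (2.8284, -2.8284, 4.0000)
after link 2: o_2 = (1.7426, 1.0858, 0.4645)
after link 3: o_3 = (-0.0503, 4.2929, -3.0711)
after link 4: o_4 = (-1.9645, 3.3787, -2.3640)
after link 5: o_5 = (-5.6892, 4.6539, -4.4853)
after link 6: o_6 = (-5.6965, 7.1107, -7.6419)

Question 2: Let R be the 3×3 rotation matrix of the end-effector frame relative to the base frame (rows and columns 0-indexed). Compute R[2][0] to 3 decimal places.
End-effector x-axis (col 0 of R) = (-0.0018,0.6142,-0.7891)
R[2][0] = -0.7891

-0.789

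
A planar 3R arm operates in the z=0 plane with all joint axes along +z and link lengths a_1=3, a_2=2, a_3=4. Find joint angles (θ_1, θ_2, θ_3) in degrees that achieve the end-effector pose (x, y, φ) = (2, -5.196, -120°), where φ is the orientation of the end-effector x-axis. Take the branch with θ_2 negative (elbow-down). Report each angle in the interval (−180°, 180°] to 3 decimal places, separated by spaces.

wrist centre = target − a_3·(cos φ, sin φ) = (4.0000, -1.7319)
cos θ_2 = (18.9995−3²−2²)/(2·3·2) = 0.5000; θ_2 = -60.0029° (elbow-down)
β = atan2(-1.7319,4.0000) = -23.4114°; ψ = atan2(-1.7321,3.9999) = -23.4143°
θ_1 = β − ψ = 0.0029°
θ_3 = φ − θ_1 − θ_2 = -60.0000° (wrapped to (-180°,180°])

0.003 -60.003 -60.000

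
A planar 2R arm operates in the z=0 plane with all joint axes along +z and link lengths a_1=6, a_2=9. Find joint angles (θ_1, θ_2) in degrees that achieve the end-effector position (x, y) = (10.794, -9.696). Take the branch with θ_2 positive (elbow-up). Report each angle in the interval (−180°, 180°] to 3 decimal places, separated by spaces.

-60.005 30.008

cos θ_2 = (210.5229−6²−9²)/(2·6·9) = 0.8660; θ_2 = 30.0084° (elbow-up)
β = atan2(-9.6960,10.7940) = -41.9326°; ψ = atan2(4.5011,13.7936) = 18.0726°
θ_1 = β − ψ = -60.0052°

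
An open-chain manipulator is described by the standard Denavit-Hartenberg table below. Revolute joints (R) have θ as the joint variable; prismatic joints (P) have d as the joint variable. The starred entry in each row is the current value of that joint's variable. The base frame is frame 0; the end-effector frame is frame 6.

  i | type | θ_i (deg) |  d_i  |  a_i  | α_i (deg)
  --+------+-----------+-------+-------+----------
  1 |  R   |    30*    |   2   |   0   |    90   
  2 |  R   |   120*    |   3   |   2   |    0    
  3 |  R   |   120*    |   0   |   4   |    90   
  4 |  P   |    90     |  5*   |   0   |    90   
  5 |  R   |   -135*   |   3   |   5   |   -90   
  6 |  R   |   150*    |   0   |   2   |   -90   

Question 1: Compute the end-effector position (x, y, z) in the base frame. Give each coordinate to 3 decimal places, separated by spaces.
-5.136 -3.761 -0.119

after link 1: o_1 = (0.0000, 0.0000, 2.0000)
after link 2: o_2 = (0.6340, -3.0981, 3.7321)
after link 3: o_3 = (-1.0981, -4.0981, 0.2679)
after link 4: o_4 = (-4.8481, -6.2631, 2.7679)
after link 5: o_5 = (-5.2632, -2.4203, -1.5979)
after link 6: o_6 = (-5.1364, -3.7613, -0.1195)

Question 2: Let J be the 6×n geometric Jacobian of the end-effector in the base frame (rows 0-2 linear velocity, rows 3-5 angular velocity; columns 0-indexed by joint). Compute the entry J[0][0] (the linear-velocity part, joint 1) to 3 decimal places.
3.761

axis z_0 = ẑ; lever o_n−o_0 = (-5.1364,-3.7613,-0.1195)
cross product → J_v[:, 0] = (3.7613,-5.1364,0.0000)
J_ω[:, 0] = z_0
entry J[0][0] = 3.7613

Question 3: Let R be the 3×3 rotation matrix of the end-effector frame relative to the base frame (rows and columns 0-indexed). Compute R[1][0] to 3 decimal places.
End-effector x-axis (col 0 of R) = (0.0634,-0.6705,0.7392)
R[1][0] = -0.6705

-0.670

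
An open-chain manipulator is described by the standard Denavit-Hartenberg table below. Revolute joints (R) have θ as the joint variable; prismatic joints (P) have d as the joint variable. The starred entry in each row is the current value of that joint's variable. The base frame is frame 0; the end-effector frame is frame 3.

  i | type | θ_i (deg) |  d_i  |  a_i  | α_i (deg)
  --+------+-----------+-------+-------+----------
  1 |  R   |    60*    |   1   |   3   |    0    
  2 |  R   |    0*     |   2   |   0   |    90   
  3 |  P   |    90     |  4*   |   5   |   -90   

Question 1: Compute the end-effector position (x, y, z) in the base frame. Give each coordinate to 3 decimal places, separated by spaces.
4.964 0.598 8.000

after link 1: o_1 = (1.5000, 2.5981, 1.0000)
after link 2: o_2 = (1.5000, 2.5981, 3.0000)
after link 3: o_3 = (4.9641, 0.5981, 8.0000)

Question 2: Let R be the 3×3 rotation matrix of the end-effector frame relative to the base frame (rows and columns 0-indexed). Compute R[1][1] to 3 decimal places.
0.500

End-effector y-axis (col 1 of R) = (-0.8660,0.5000,-0.0000)
R[1][1] = 0.5000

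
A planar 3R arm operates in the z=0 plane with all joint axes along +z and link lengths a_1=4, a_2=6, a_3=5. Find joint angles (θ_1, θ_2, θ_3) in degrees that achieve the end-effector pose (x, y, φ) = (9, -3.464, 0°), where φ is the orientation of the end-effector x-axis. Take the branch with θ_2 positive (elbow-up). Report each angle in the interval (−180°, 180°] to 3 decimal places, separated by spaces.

-120.000 120.001 -0.001

wrist centre = target − a_3·(cos φ, sin φ) = (4.0000, -3.4640)
cos θ_2 = (27.9993−4²−6²)/(2·4·6) = -0.5000; θ_2 = 120.0010° (elbow-up)
β = atan2(-3.4640,4.0000) = -40.8926°; ψ = atan2(5.1961,0.9999) = 79.1074°
θ_1 = β − ψ = -120.0000°
θ_3 = φ − θ_1 − θ_2 = -0.0010° (wrapped to (-180°,180°])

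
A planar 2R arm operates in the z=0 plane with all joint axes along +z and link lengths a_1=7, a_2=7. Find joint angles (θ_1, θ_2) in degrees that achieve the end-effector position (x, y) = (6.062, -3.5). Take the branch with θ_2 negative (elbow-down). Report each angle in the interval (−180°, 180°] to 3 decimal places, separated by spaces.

30.000 -120.001

cos θ_2 = (48.9978−7²−7²)/(2·7·7) = -0.5000; θ_2 = -120.0015° (elbow-down)
β = atan2(-3.5000,6.0620) = -30.0007°; ψ = atan2(-6.0621,3.4998) = -60.0007°
θ_1 = β − ψ = 30.0000°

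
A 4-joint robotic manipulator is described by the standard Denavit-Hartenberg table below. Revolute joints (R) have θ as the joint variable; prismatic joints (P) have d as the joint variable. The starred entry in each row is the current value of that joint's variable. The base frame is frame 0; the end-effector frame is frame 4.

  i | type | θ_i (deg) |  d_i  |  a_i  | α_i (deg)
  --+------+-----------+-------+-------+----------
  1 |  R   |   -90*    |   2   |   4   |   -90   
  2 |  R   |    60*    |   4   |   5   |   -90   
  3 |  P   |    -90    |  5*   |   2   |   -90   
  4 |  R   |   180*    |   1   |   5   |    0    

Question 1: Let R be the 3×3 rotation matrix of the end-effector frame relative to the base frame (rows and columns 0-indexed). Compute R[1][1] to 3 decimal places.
0.866

End-effector y-axis (col 1 of R) = (-0.0000,0.8660,-0.5000)
R[1][1] = 0.8660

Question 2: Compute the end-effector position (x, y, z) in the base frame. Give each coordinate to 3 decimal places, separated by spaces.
after link 1: o_1 = (0.0000, -4.0000, 2.0000)
after link 2: o_2 = (4.0000, -6.5000, -2.3301)
after link 3: o_3 = (6.0000, -2.1699, -4.8301)
after link 4: o_4 = (1.0000, -2.6699, -5.6962)

1.000 -2.670 -5.696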